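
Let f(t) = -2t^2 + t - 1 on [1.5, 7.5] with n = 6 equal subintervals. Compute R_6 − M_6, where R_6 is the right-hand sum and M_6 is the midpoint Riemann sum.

-54

R_6 = -311.
M_6 = -257.
R_6 − M_6 = -54.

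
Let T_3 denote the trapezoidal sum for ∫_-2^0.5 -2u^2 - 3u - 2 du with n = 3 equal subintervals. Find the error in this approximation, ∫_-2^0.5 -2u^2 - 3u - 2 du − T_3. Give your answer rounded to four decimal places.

Exact integral: ∫_-2^0.5 f(u) du ≈ -4.791667.
T_3 ≈ -5.370370.
Error ≈ -4.791667 − (-5.370370) ≈ 0.5787.

0.5787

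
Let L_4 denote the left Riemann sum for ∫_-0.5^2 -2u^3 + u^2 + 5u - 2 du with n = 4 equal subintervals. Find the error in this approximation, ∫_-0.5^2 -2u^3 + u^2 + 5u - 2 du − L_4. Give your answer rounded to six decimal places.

0.569661

Exact integral: ∫_-0.5^2 f(u) du ≈ -0.88541667.
L_4 ≈ -1.45507812.
Error ≈ -0.88541667 − (-1.45507812) ≈ 0.569661.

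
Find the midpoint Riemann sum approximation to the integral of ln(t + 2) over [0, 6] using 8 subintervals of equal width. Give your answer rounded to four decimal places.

9.2579

Δt = (6 − 0)/8 = 0.75.
Midpoints: 0.375, 1.125, 1.875, 2.625, 3.375, 4.125, 4.875, 5.625.
f(0.375) ≈ 0.8650, f(1.125) ≈ 1.1394, f(1.875) ≈ 1.3545, f(2.625) ≈ 1.5315, f(3.375) ≈ 1.6818, f(4.125) ≈ 1.8124, f(4.875) ≈ 1.9279, f(5.625) ≈ 2.0314.
Sum = Δt · [f(0.375) + f(1.125) + f(1.875) + ...].
Sum ≈ 9.2579.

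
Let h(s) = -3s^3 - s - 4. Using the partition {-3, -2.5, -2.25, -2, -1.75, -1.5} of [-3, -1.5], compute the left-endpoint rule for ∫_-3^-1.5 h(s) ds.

Subinterval widths: 0.5, 0.25, 0.25, 0.25, 0.25.
Left endpoints: -3, -2.5, -2.25, -2, -1.75.
h(-3) = 80, h(-2.5) = 45.375, h(-2.25) = 32.421875, h(-2) = 22, h(-1.75) = 13.828125.
Sum = Σ Δs_i · h(s_i).
Sum = 68.40625.

68.40625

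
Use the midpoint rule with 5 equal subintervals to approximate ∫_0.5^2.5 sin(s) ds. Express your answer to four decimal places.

Δs = (2.5 − 0.5)/5 = 0.4.
Midpoints: 0.7, 1.1, 1.5, 1.9, 2.3.
f(0.7) ≈ 0.6442, f(1.1) ≈ 0.8912, f(1.5) ≈ 0.9975, f(1.9) ≈ 0.9463, f(2.3) ≈ 0.7457.
Sum = Δs · [f(0.7) + f(1.1) + f(1.5) + f(1.9) + f(2.3)].
Sum ≈ 1.6900.

1.6900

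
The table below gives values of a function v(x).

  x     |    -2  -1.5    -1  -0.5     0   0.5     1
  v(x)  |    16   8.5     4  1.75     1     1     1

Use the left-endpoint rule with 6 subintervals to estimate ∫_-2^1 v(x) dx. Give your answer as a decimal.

Δx = 0.5.
Sum = 0.5·[16 + 8.5 + 4 + 1.75 + 1 + 1] = 16.125.

16.125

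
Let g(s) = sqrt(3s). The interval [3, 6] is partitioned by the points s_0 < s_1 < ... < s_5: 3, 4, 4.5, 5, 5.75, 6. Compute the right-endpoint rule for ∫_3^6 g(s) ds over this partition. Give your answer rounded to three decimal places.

Subinterval widths: 1, 0.5, 0.5, 0.75, 0.25.
Right endpoints: 4, 4.5, 5, 5.75, 6.
g(4) ≈ 3.464, g(4.5) ≈ 3.674, g(5) ≈ 3.873, g(5.75) ≈ 4.153, g(6) ≈ 4.243.
Sum = Σ Δs_i · g(s_i).
Sum ≈ 11.413.

11.413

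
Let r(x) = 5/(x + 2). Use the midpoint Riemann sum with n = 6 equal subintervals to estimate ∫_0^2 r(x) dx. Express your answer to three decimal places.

Δx = (2 − 0)/6 = 1/3.
Midpoints: 1/6, 0.5, 5/6, 7/6, 1.5, 11/6.
r(1/6) = 30/13, r(0.5) = 2, r(5/6) = 30/17, r(7/6) = 30/19, r(1.5) = 10/7, r(11/6) = 30/23.
Sum = Δx · [r(1/6) + r(0.5) + r(5/6) + ...].
Sum ≈ 3.461.

3.461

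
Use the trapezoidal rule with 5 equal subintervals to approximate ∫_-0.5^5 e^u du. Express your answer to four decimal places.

Δu = (5 − (-0.5))/5 = 1.1.
f(-0.5) ≈ 0.6065, f(0.6) ≈ 1.8221, f(1.7) ≈ 5.4739, f(2.8) ≈ 16.4446, f(3.9) ≈ 49.4024, f(5) ≈ 148.4132.
T_5 = (Δu/2)·[f(u_0) + 2f(u_1) + ... + 2f(u_{4}) + f(u_5)].
Sum ≈ 162.4183.

162.4183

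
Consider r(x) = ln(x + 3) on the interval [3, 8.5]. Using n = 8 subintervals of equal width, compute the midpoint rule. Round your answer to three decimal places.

Δx = (8.5 − 3)/8 = 0.6875.
Midpoints: 3.34375, 4.03125, 4.71875, 5.40625, 6.09375, 6.78125, 7.46875, 8.15625.
r(3.34375) ≈ 1.847, r(4.03125) ≈ 1.950, r(4.71875) ≈ 2.044, r(5.40625) ≈ 2.129, r(6.09375) ≈ 2.208, r(6.78125) ≈ 2.280, r(7.46875) ≈ 2.348, r(8.15625) ≈ 2.412.
Sum = Δx · [r(3.34375) + r(4.03125) + r(4.71875) + ...].
Sum ≈ 11.838.

11.838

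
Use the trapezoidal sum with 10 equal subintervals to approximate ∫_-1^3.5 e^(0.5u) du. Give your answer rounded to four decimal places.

Δu = (3.5 − (-1))/10 = 0.45.
f(-1) ≈ 0.6065, f(-0.55) ≈ 0.7596, f(-0.1) ≈ 0.9512, f(0.35) ≈ 1.1912, f(0.8) ≈ 1.4918, f(1.25) ≈ 1.8682, f(1.7) ≈ 2.3396, f(2.15) ≈ 2.9300, f(2.6) ≈ 3.6693, f(3.05) ≈ 4.5951, f(3.5) ≈ 5.7546.
T_10 = (Δu/2)·[f(u_0) + 2f(u_1) + ... + 2f(u_{9}) + f(u_10)].
Sum ≈ 10.3395.

10.3395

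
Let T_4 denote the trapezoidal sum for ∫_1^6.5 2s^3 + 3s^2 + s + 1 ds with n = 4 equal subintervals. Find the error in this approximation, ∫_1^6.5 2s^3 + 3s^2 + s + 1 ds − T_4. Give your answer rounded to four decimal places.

-44.1934

Exact integral: ∫_1^6.5 f(s) ds = 1191.78125.
T_4 ≈ 1235.974609.
Error ≈ 1191.78125 − 1235.974609 ≈ -44.1934.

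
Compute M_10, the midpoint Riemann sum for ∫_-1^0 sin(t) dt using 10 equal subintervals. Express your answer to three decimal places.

-0.460

Δt = (0 − (-1))/10 = 0.1.
Midpoints: -0.95, -0.85, -0.75, -0.65, -0.55, -0.45, -0.35, -0.25, -0.15, -0.05.
f(-0.95) ≈ -0.813, f(-0.85) ≈ -0.751, f(-0.75) ≈ -0.682, f(-0.65) ≈ -0.605, f(-0.55) ≈ -0.523, f(-0.45) ≈ -0.435, f(-0.35) ≈ -0.343, f(-0.25) ≈ -0.247, f(-0.15) ≈ -0.149, f(-0.05) ≈ -0.050.
Sum = Δt · [f(-0.95) + f(-0.85) + f(-0.75) + ...].
Sum ≈ -0.460.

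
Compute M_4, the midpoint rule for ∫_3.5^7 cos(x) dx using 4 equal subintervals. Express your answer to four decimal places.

1.0407

Δx = (7 − 3.5)/4 = 0.875.
Midpoints: 3.9375, 4.8125, 5.6875, 6.5625.
f(3.9375) ≈ -0.6996, f(4.8125) ≈ 0.0999, f(5.6875) ≈ 0.8278, f(6.5625) ≈ 0.9612.
Sum = Δx · [f(3.9375) + f(4.8125) + f(5.6875) + f(6.5625)].
Sum ≈ 1.0407.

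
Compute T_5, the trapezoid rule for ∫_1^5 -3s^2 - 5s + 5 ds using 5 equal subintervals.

Δs = (5 − 1)/5 = 0.8.
f(1) = -3, f(1.8) = -13.72, f(2.6) = -28.28, f(3.4) = -46.68, f(4.2) = -68.92, f(5) = -95.
T_5 = (Δs/2)·[f(s_0) + 2f(s_1) + ... + 2f(s_{4}) + f(s_5)].
Sum = -165.28.

-165.28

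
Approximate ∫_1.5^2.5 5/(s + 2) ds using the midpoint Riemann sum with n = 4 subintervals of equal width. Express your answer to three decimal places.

Δs = (2.5 − 1.5)/4 = 0.25.
Midpoints: 1.625, 1.875, 2.125, 2.375.
f(1.625) = 40/29, f(1.875) = 40/31, f(2.125) = 40/33, f(2.375) = 8/7.
Sum = Δs · [f(1.625) + f(1.875) + f(2.125) + f(2.375)].
Sum ≈ 1.256.

1.256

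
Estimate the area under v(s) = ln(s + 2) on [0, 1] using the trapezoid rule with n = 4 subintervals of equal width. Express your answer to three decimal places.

0.909

Δs = (1 − 0)/4 = 0.25.
v(0) ≈ 0.693, v(0.25) ≈ 0.811, v(0.5) ≈ 0.916, v(0.75) ≈ 1.012, v(1) ≈ 1.099.
T_4 = (Δs/2)·[v(s_0) + 2v(s_1) + 2v(s_2) + 2v(s_3) + v(s_4)].
Sum ≈ 0.909.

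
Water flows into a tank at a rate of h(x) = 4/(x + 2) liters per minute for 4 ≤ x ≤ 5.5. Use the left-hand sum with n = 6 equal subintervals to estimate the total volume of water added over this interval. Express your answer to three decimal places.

0.909

Δx = (5.5 − 4)/6 = 0.25.
Left endpoints: 4, 4.25, 4.5, 4.75, 5, 5.25.
h(4) = 2/3, h(4.25) = 0.64, h(4.5) = 8/13, h(4.75) = 16/27, h(5) = 4/7, h(5.25) = 16/29.
Sum = Δx · [h(4) + h(4.25) + h(4.5) + ...].
Sum ≈ 0.909.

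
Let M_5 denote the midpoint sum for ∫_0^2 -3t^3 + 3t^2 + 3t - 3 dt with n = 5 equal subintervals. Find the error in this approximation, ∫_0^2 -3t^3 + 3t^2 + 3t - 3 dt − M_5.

-0.16

Exact integral: ∫_0^2 f(t) dt = -4.
M_5 = -3.84.
Error = -4 − (-3.84) = -0.16.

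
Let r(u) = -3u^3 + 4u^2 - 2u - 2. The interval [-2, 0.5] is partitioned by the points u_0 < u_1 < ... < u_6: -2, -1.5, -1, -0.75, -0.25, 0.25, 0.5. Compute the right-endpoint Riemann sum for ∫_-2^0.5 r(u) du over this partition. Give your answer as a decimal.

Subinterval widths: 0.5, 0.5, 0.25, 0.5, 0.5, 0.25.
Right endpoints: -1.5, -1, -0.75, -0.25, 0.25, 0.5.
r(-1.5) = 20.125, r(-1) = 7, r(-0.75) = 3.015625, r(-0.25) = -1.203125, r(0.25) = -2.296875, r(0.5) = -2.375.
Sum = Σ Δu_i · r(u_i).
Sum = 11.97265625.

11.97265625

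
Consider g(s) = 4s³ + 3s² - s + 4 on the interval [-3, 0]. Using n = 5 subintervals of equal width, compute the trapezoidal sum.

-40.2

Δs = (0 − (-3))/5 = 0.6.
g(-3) = -74, g(-2.4) = -31.616, g(-1.8) = -7.808, g(-1.2) = 2.608, g(-0.6) = 4.816, g(0) = 4.
T_5 = (Δs/2)·[g(s_0) + 2g(s_1) + ... + 2g(s_{4}) + g(s_5)].
Sum = -40.2.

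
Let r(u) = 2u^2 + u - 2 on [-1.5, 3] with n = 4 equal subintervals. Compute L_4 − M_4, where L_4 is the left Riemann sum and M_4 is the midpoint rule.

L_4 = 6.3984375.
M_4 = 13.67578125.
L_4 − M_4 = -7.27734375.

-7.27734375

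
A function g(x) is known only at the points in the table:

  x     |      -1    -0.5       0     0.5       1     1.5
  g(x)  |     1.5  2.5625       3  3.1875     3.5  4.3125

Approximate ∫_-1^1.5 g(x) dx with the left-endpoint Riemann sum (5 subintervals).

6.875

Δx = 0.5.
Sum = 0.5·[1.5 + 2.5625 + 3 + 3.1875 + 3.5] = 6.875.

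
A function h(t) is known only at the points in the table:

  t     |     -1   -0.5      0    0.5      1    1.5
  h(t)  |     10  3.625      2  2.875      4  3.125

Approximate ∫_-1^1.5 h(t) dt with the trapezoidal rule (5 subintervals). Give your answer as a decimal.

Δt = 0.5.
T_5 = (0.5/2)·[10 + 2·3.625 + 2·2 + 2·2.875 + 2·4 + 3.125] = 9.53125.

9.53125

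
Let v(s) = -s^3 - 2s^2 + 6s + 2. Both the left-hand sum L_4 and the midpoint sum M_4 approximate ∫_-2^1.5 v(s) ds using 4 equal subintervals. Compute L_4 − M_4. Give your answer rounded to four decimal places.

L_4 ≈ -9.399414.
M_4 ≈ -2.819824.
L_4 − M_4 ≈ -6.5796.

-6.5796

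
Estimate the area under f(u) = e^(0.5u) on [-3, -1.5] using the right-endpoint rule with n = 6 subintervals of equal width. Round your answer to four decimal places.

Δu = (-1.5 − (-3))/6 = 0.25.
Right endpoints: -2.75, -2.5, -2.25, -2, -1.75, -1.5.
f(-2.75) ≈ 0.2528, f(-2.5) ≈ 0.2865, f(-2.25) ≈ 0.3247, f(-2) ≈ 0.3679, f(-1.75) ≈ 0.4169, f(-1.5) ≈ 0.4724.
Sum = Δu · [f(-2.75) + f(-2.5) + f(-2.25) + ...].
Sum ≈ 0.5303.

0.5303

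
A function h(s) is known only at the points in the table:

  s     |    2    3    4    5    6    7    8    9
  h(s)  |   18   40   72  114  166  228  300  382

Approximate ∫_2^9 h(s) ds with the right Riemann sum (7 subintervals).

Δs = 1.
Sum = 1·[40 + 72 + 114 + 166 + 228 + 300 + 382] = 1302.

1302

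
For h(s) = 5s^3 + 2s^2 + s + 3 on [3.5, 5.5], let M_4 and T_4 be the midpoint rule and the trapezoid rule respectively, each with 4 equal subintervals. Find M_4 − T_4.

M_4 = 1050.6875.
T_4 = 1059.375.
M_4 − T_4 = -8.6875.

-8.6875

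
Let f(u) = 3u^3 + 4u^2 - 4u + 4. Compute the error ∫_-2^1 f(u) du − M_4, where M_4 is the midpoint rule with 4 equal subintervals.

Exact integral: ∫_-2^1 f(u) du = 18.75.
M_4 = 18.8203125.
Error = 18.75 − 18.8203125 = -0.0703125.

-0.0703125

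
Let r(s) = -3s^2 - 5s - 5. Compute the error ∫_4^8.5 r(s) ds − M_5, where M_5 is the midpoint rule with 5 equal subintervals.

-0.91125

Exact integral: ∫_4^8.5 r(s) ds = -713.25.
M_5 = -712.33875.
Error = -713.25 − (-712.33875) = -0.91125.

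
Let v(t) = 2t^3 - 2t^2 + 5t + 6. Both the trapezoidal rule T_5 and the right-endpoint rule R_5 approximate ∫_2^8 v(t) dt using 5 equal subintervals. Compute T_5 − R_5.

T_5 = 1930.32.
R_5 = 2481.12.
T_5 − R_5 = -550.8.

-550.8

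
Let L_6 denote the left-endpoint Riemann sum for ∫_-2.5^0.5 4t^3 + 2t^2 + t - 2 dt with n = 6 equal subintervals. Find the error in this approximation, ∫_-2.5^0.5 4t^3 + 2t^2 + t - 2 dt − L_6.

Exact integral: ∫_-2.5^0.5 f(t) dt = -37.5.
L_6 = -52.25.
Error = -37.5 − (-52.25) = 14.75.

14.75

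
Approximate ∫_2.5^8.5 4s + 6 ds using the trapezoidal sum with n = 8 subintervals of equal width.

168

Δs = (8.5 − 2.5)/8 = 0.75.
f(2.5) = 16, f(3.25) = 19, f(4) = 22, f(4.75) = 25, f(5.5) = 28, f(6.25) = 31, f(7) = 34, f(7.75) = 37, f(8.5) = 40.
T_8 = (Δs/2)·[f(s_0) + 2f(s_1) + ... + 2f(s_{7}) + f(s_8)].
Sum = 168.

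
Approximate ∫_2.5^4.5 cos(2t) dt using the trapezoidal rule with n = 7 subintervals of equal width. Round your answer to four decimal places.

0.6668

Δt = (4.5 − 2.5)/7 = 2/7.
f(2.5) ≈ 0.2837, f(39/14) ≈ 0.7572, f(43/14) ≈ 0.9902, f(47/14) ≈ 0.9085, f(51/14) ≈ 0.5382, f(55/14) ≈ -0.0032, f(59/14) ≈ -0.5435, f(4.5) ≈ -0.9111.
T_7 = (Δt/2)·[f(t_0) + 2f(t_1) + ... + 2f(t_{6}) + f(t_7)].
Sum ≈ 0.6668.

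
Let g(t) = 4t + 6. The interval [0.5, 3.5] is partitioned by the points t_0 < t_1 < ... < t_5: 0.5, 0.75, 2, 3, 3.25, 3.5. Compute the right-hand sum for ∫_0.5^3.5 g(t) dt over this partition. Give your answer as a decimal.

Subinterval widths: 0.25, 1.25, 1, 0.25, 0.25.
Right endpoints: 0.75, 2, 3, 3.25, 3.5.
g(0.75) = 9, g(2) = 14, g(3) = 18, g(3.25) = 19, g(3.5) = 20.
Sum = Σ Δt_i · g(t_i).
Sum = 47.5.

47.5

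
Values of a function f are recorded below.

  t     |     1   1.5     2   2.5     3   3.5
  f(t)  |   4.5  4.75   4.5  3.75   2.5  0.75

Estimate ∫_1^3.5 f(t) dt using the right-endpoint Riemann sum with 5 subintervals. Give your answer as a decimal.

8.125

Δt = 0.5.
Sum = 0.5·[4.75 + 4.5 + 3.75 + 2.5 + 0.75] = 8.125.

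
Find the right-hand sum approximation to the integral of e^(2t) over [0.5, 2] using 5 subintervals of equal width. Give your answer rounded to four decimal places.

34.4955

Δt = (2 − 0.5)/5 = 0.3.
Right endpoints: 0.8, 1.1, 1.4, 1.7, 2.
f(0.8) ≈ 4.9530, f(1.1) ≈ 9.0250, f(1.4) ≈ 16.4446, f(1.7) ≈ 29.9641, f(2) ≈ 54.5982.
Sum = Δt · [f(0.8) + f(1.1) + f(1.4) + f(1.7) + f(2)].
Sum ≈ 34.4955.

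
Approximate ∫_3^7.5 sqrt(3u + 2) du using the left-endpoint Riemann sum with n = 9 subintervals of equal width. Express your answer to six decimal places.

18.429933

Δu = (7.5 − 3)/9 = 0.5.
Left endpoints: 3, 3.5, 4, 4.5, 5, 5.5, 6, 6.5, 7.
f(3) ≈ 3.316625, f(3.5) ≈ 3.535534, f(4) ≈ 3.741657, f(4.5) ≈ 3.937004, f(5) ≈ 4.123106, f(5.5) ≈ 4.301163, f(6) ≈ 4.472136, f(6.5) ≈ 4.636809, f(7) ≈ 4.795832.
Sum = Δu · [f(3) + f(3.5) + f(4) + ...].
Sum ≈ 18.429933.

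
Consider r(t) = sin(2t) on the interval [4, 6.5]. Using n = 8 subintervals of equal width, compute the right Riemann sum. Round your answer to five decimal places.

-0.59816

Δt = (6.5 − 4)/8 = 0.3125.
Right endpoints: 4.3125, 4.625, 4.9375, 5.25, 5.5625, 5.875, 6.1875, 6.5.
r(4.3125) ≈ 0.71720, r(4.625) ≈ 0.17389, r(4.9375) ≈ -0.43517, r(5.25) ≈ -0.87970, r(5.5625) ≈ -0.99164, r(5.875) ≈ -0.72866, r(6.1875) ≈ -0.19020, r(6.5) ≈ 0.42017.
Sum = Δt · [r(4.3125) + r(4.625) + r(4.9375) + ...].
Sum ≈ -0.59816.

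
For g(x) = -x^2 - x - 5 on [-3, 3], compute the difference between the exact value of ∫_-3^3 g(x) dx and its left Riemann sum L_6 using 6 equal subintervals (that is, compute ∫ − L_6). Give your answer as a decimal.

Exact integral: ∫_-3^3 g(x) dx = -48.
L_6 = -46.
Error = -48 − (-46) = -2.

-2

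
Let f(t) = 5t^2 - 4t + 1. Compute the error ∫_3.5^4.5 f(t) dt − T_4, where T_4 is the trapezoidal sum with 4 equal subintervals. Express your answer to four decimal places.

Exact integral: ∫_3.5^4.5 f(t) dt ≈ 65.416667.
T_4 = 65.46875.
Error ≈ 65.416667 − 65.46875 ≈ -0.0521.

-0.0521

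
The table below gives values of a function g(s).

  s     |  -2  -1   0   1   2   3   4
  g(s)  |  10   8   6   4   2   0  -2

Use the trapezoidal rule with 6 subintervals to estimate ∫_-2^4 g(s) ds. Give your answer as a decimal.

24

Δs = 1.
T_6 = (1/2)·[10 + 2·8 + 2·6 + 2·4 + 2·2 + 2·0 + (-2)] = 24.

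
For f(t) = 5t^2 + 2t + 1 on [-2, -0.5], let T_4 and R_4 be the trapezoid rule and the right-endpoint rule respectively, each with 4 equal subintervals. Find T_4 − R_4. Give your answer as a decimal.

2.953125

T_4 = 11.05078125.
R_4 = 8.09765625.
T_4 − R_4 = 2.953125.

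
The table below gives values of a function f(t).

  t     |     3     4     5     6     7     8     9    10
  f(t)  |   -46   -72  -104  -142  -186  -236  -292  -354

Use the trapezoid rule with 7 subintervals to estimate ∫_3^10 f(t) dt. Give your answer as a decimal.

Δt = 1.
T_7 = (1/2)·[(-46) + 2·(-72) + 2·(-104) + 2·(-142) + 2·(-186) + 2·(-236) + 2·(-292) + (-354)] = -1232.

-1232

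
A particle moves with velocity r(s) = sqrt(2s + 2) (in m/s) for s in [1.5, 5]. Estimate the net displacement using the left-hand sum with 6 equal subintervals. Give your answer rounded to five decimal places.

Δs = (5 − 1.5)/6 = 7/12.
Left endpoints: 1.5, 25/12, 8/3, 3.25, 23/6, 53/12.
r(1.5) ≈ 2.23607, r(25/12) ≈ 2.48328, r(8/3) ≈ 2.70801, r(3.25) ≈ 2.91548, r(23/6) ≈ 3.10913, r(53/12) ≈ 3.29140.
Sum = Δs · [r(1.5) + r(25/12) + r(8/3) + ...].
Sum ≈ 9.76696.

9.76696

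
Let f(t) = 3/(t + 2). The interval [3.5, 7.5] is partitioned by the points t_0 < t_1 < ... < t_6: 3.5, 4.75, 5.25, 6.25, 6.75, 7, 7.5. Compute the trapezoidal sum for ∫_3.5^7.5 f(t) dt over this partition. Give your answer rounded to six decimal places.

Subinterval widths: 1.25, 0.5, 1, 0.5, 0.25, 0.5.
f(3.5) = 6/11, f(4.75) = 4/9, f(5.25) = 12/29, f(6.25) = 4/11, f(6.75) = 12/35, f(7) = 1/3, f(7.5) = 6/19.
On each subinterval the trapezoid contributes (Δt_i/2)·[f(t_{i-1}) + f(t_i)].
Sum ≈ 1.645389.

1.645389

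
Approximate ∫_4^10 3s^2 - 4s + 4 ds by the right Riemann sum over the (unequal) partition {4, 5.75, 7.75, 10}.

1040.703125

Subinterval widths: 1.75, 2, 2.25.
Right endpoints: 5.75, 7.75, 10.
f(5.75) = 80.1875, f(7.75) = 153.1875, f(10) = 264.
Sum = Σ Δs_i · f(s_i).
Sum = 1040.703125.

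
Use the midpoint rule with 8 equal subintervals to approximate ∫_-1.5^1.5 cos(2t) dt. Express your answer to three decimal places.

0.144

Δt = (1.5 − (-1.5))/8 = 0.375.
Midpoints: -1.3125, -0.9375, -0.5625, -0.1875, 0.1875, 0.5625, 0.9375, 1.3125.
f(-1.3125) ≈ -0.870, f(-0.9375) ≈ -0.300, f(-0.5625) ≈ 0.431, f(-0.1875) ≈ 0.931, f(0.1875) ≈ 0.931, f(0.5625) ≈ 0.431, f(0.9375) ≈ -0.300, f(1.3125) ≈ -0.870.
Sum = Δt · [f(-1.3125) + f(-0.9375) + f(-0.5625) + ...].
Sum ≈ 0.144.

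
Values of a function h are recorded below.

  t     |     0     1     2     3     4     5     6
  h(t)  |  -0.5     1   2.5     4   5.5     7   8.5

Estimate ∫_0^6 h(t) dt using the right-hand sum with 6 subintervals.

Δt = 1.
Sum = 1·[1 + 2.5 + 4 + 5.5 + 7 + 8.5] = 28.5.

28.5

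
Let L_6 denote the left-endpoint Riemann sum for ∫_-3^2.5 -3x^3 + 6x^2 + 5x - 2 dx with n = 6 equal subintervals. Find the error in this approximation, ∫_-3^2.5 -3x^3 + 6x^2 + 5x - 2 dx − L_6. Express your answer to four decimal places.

Exact integral: ∫_-3^2.5 f(x) dx = 98.828125.
L_6 ≈ 158.750434.
Error ≈ 98.828125 − 158.750434 ≈ -59.9223.

-59.9223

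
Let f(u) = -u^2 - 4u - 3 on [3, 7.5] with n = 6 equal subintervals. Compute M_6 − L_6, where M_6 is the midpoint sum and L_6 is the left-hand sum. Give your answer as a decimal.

-23.8359375

M_6 = -239.4140625.
L_6 = -215.578125.
M_6 − L_6 = -23.8359375.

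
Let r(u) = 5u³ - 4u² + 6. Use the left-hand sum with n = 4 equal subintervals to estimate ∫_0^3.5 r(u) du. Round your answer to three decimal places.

Δu = (3.5 − 0)/4 = 0.875.
Left endpoints: 0, 0.875, 1.75, 2.625.
r(0) = 6, r(0.875) = 3219/512, r(1.75) = 20.546875, r(2.625) = 35265/512.
Sum = Δu · [r(0) + r(0.875) + r(1.75) + r(2.625)].
Sum ≈ 88.997.

88.997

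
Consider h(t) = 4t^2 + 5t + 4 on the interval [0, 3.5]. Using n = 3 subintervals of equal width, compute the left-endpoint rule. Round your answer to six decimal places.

66.175926

Δt = (3.5 − 0)/3 = 7/6.
Left endpoints: 0, 7/6, 7/3.
h(0) = 4, h(7/6) = 275/18, h(7/3) = 337/9.
Sum = Δt · [h(0) + h(7/6) + h(7/3)].
Sum ≈ 66.175926.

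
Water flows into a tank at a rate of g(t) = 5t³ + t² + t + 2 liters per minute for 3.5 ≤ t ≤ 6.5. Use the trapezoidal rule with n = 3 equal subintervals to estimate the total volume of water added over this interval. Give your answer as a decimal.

Δt = (6.5 − 3.5)/3 = 1.
g(3.5) = 232.125, g(4.5) = 482.375, g(5.5) = 869.625, g(6.5) = 1423.875.
T_3 = (Δt/2)·[g(t_0) + 2g(t_1) + 2g(t_2) + g(t_3)].
Sum = 2180.

2180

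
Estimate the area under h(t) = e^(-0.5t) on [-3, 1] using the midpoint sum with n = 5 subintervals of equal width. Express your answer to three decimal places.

Δt = (1 − (-3))/5 = 0.8.
Midpoints: -2.6, -1.8, -1, -0.2, 0.6.
h(-2.6) ≈ 3.669, h(-1.8) ≈ 2.460, h(-1) ≈ 1.649, h(-0.2) ≈ 1.105, h(0.6) ≈ 0.741.
Sum = Δt · [h(-2.6) + h(-1.8) + h(-1) + h(-0.2) + h(0.6)].
Sum ≈ 7.699.

7.699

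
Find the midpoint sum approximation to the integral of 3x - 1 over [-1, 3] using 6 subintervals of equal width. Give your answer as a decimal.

Δx = (3 − (-1))/6 = 2/3.
Midpoints: -2/3, 0, 2/3, 4/3, 2, 8/3.
f(-2/3) = -3, f(0) = -1, f(2/3) = 1, f(4/3) = 3, f(2) = 5, f(8/3) = 7.
Sum = Δx · [f(-2/3) + f(0) + f(2/3) + ...].
Sum = 8.

8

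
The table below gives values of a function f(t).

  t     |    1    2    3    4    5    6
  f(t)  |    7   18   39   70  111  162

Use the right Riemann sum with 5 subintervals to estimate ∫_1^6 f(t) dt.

Δt = 1.
Sum = 1·[18 + 39 + 70 + 111 + 162] = 400.

400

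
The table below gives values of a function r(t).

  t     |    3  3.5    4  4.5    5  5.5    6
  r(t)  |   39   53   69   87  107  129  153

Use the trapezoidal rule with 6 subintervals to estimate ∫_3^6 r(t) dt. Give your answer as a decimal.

270.5

Δt = 0.5.
T_6 = (0.5/2)·[39 + 2·53 + 2·69 + 2·87 + 2·107 + 2·129 + 153] = 270.5.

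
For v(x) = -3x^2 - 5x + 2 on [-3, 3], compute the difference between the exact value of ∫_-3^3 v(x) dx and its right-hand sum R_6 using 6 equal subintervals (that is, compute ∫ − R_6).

Exact integral: ∫_-3^3 v(x) dx = -42.
R_6 = -60.
Error = -42 − (-60) = 18.

18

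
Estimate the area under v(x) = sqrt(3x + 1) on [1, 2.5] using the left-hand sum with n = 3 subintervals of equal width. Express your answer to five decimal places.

Δx = (2.5 − 1)/3 = 0.5.
Left endpoints: 1, 1.5, 2.
v(1) ≈ 2.00000, v(1.5) ≈ 2.34521, v(2) ≈ 2.64575.
Sum = Δx · [v(1) + v(1.5) + v(2)].
Sum ≈ 3.49548.

3.49548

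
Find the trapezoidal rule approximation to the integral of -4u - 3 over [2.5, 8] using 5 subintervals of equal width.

-132

Δu = (8 − 2.5)/5 = 1.1.
f(2.5) = -13, f(3.6) = -17.4, f(4.7) = -21.8, f(5.8) = -26.2, f(6.9) = -30.6, f(8) = -35.
T_5 = (Δu/2)·[f(u_0) + 2f(u_1) + ... + 2f(u_{4}) + f(u_5)].
Sum = -132.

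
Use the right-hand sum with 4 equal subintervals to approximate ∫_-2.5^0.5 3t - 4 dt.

Δt = (0.5 − (-2.5))/4 = 0.75.
Right endpoints: -1.75, -1, -0.25, 0.5.
f(-1.75) = -9.25, f(-1) = -7, f(-0.25) = -4.75, f(0.5) = -2.5.
Sum = Δt · [f(-1.75) + f(-1) + f(-0.25) + f(0.5)].
Sum = -17.625.

-17.625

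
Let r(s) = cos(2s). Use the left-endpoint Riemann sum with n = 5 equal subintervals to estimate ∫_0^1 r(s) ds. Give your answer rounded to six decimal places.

0.590185

Δs = (1 − 0)/5 = 0.2.
Left endpoints: 0, 0.2, 0.4, 0.6, 0.8.
r(0) ≈ 1.000000, r(0.2) ≈ 0.921061, r(0.4) ≈ 0.696707, r(0.6) ≈ 0.362358, r(0.8) ≈ -0.029200.
Sum = Δs · [r(0) + r(0.2) + r(0.4) + r(0.6) + r(0.8)].
Sum ≈ 0.590185.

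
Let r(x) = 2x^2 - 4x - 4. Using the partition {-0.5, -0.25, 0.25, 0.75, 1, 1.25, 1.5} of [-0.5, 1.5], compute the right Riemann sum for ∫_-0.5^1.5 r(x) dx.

Subinterval widths: 0.25, 0.5, 0.5, 0.25, 0.25, 0.25.
Right endpoints: -0.25, 0.25, 0.75, 1, 1.25, 1.5.
r(-0.25) = -2.875, r(0.25) = -4.875, r(0.75) = -5.875, r(1) = -6, r(1.25) = -5.875, r(1.5) = -5.5.
Sum = Σ Δx_i · r(x_i).
Sum = -10.4375.

-10.4375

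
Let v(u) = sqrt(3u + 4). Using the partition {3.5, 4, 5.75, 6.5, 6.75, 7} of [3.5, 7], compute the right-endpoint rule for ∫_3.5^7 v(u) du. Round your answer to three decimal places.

Subinterval widths: 0.5, 1.75, 0.75, 0.25, 0.25.
Right endpoints: 4, 5.75, 6.5, 6.75, 7.
v(4) ≈ 4.000, v(5.75) ≈ 4.610, v(6.5) ≈ 4.848, v(6.75) ≈ 4.924, v(7) ≈ 5.000.
Sum = Σ Δu_i · v(u_i).
Sum ≈ 16.184.

16.184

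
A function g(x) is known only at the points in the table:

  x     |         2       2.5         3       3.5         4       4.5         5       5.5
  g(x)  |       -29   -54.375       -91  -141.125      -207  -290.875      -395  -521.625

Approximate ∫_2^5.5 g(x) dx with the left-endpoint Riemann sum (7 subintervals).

-604.1875

Δx = 0.5.
Sum = 0.5·[(-29) + (-54.375) + (-91) + (-141.125) + (-207) + (-290.875) + (-395)] = -604.1875.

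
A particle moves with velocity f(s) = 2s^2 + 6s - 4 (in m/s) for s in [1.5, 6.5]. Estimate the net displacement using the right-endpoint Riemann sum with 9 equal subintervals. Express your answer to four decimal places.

Δs = (6.5 − 1.5)/9 = 5/9.
Right endpoints: 37/18, 47/18, 19/6, 67/18, 77/18, 29/6, 97/18, 107/18, 6.5.
f(37/18) = 2719/162, f(47/18) = 4099/162, f(19/6) = 631/18, f(67/18) = 7459/162, f(77/18) = 9439/162, f(29/6) = 1291/18, f(97/18) = 13999/162, f(107/18) = 16579/162, f(6.5) = 119.5.
Sum = Δs · [f(37/18) + f(47/18) + f(19/6) + ...].
Sum ≈ 311.9033.

311.9033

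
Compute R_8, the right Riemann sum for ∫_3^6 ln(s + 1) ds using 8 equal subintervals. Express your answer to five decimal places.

Δs = (6 − 3)/8 = 0.375.
Right endpoints: 3.375, 3.75, 4.125, 4.5, 4.875, 5.25, 5.625, 6.
f(3.375) ≈ 1.47591, f(3.75) ≈ 1.55814, f(4.125) ≈ 1.63413, f(4.5) ≈ 1.70475, f(4.875) ≈ 1.77071, f(5.25) ≈ 1.83258, f(5.625) ≈ 1.89085, f(6) ≈ 1.94591.
Sum = Δs · [f(3.375) + f(3.75) + f(4.125) + ...].
Sum ≈ 5.17987.

5.17987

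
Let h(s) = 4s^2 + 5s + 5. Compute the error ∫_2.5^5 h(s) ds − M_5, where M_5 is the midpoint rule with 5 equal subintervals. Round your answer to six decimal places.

0.208333

Exact integral: ∫_2.5^5 h(s) ds ≈ 205.20833333.
M_5 = 205.
Error ≈ 205.20833333 − 205 ≈ 0.208333.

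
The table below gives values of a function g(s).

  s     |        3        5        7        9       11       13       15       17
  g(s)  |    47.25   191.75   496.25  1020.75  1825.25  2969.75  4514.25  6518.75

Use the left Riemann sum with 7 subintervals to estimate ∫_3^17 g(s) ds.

Δs = 2.
Sum = 2·[47.25 + 191.75 + 496.25 + 1020.75 + 1825.25 + 2969.75 + 4514.25] = 22130.5.

22130.5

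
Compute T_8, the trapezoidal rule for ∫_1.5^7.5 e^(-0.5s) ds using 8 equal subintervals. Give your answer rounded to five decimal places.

Δs = (7.5 − 1.5)/8 = 0.75.
f(1.5) ≈ 0.47237, f(2.25) ≈ 0.32465, f(3) ≈ 0.22313, f(3.75) ≈ 0.15335, f(4.5) ≈ 0.10540, f(5.25) ≈ 0.07244, f(6) ≈ 0.04979, f(6.75) ≈ 0.03422, f(7.5) ≈ 0.02352.
T_8 = (Δs/2)·[f(s_0) + 2f(s_1) + ... + 2f(s_{7}) + f(s_8)].
Sum ≈ 0.90819.

0.90819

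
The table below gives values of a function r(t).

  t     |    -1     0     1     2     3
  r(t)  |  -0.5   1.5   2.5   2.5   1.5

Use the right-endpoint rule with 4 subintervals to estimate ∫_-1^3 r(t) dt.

Δt = 1.
Sum = 1·[1.5 + 2.5 + 2.5 + 1.5] = 8.

8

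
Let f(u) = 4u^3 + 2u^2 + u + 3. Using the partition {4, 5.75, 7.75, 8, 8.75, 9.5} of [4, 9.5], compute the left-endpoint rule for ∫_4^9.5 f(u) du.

Subinterval widths: 1.75, 2, 0.25, 0.75, 0.75.
Left endpoints: 4, 5.75, 7.75, 8, 8.75.
f(4) = 295, f(5.75) = 835.3125, f(7.75) = 1992.8125, f(8) = 2187, f(8.75) = 2844.5625.
Sum = Σ Δu_i · f(u_i).
Sum = 6458.75.

6458.75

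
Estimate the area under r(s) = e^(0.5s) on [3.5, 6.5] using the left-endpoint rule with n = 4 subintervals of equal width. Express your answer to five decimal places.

33.02656

Δs = (6.5 − 3.5)/4 = 0.75.
Left endpoints: 3.5, 4.25, 5, 5.75.
r(3.5) ≈ 5.75460, r(4.25) ≈ 8.37290, r(5) ≈ 12.18249, r(5.75) ≈ 17.72542.
Sum = Δs · [r(3.5) + r(4.25) + r(5) + r(5.75)].
Sum ≈ 33.02656.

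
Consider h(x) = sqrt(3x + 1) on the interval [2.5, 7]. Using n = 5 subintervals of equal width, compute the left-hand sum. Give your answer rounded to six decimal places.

16.612085

Δx = (7 − 2.5)/5 = 0.9.
Left endpoints: 2.5, 3.4, 4.3, 5.2, 6.1.
h(2.5) ≈ 2.915476, h(3.4) ≈ 3.346640, h(4.3) ≈ 3.728270, h(5.2) ≈ 4.074310, h(6.1) ≈ 4.393177.
Sum = Δx · [h(2.5) + h(3.4) + h(4.3) + h(5.2) + h(6.1)].
Sum ≈ 16.612085.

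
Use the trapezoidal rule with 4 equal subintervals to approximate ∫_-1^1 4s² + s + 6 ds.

Δs = (1 − (-1))/4 = 0.5.
f(-1) = 9, f(-0.5) = 6.5, f(0) = 6, f(0.5) = 7.5, f(1) = 11.
T_4 = (Δs/2)·[f(s_0) + 2f(s_1) + 2f(s_2) + 2f(s_3) + f(s_4)].
Sum = 15.

15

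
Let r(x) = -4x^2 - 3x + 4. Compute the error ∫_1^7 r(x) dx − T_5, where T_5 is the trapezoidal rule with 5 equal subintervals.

Exact integral: ∫_1^7 r(x) dx = -504.
T_5 = -509.76.
Error = -504 − (-509.76) = 5.76.

5.76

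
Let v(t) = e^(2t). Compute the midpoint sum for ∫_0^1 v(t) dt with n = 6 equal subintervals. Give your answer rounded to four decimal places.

Δt = (1 − 0)/6 = 1/6.
Midpoints: 1/12, 0.25, 5/12, 7/12, 0.75, 11/12.
v(1/12) ≈ 1.1814, v(0.25) ≈ 1.6487, v(5/12) ≈ 2.3010, v(7/12) ≈ 3.2113, v(0.75) ≈ 4.4817, v(11/12) ≈ 6.2547.
Sum = Δt · [v(1/12) + v(0.25) + v(5/12) + ...].
Sum ≈ 3.1798.

3.1798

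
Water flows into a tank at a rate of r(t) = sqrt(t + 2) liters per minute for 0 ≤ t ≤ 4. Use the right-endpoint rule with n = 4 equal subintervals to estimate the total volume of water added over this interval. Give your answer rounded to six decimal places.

8.417609

Δt = (4 − 0)/4 = 1.
Right endpoints: 1, 2, 3, 4.
r(1) ≈ 1.732051, r(2) ≈ 2.000000, r(3) ≈ 2.236068, r(4) ≈ 2.449490.
Sum = Δt · [r(1) + r(2) + r(3) + r(4)].
Sum ≈ 8.417609.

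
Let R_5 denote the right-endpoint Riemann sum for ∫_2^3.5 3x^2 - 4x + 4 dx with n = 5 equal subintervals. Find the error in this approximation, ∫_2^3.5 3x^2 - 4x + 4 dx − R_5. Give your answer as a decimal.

-2.88

Exact integral: ∫_2^3.5 f(x) dx = 24.375.
R_5 = 27.255.
Error = 24.375 − 27.255 = -2.88.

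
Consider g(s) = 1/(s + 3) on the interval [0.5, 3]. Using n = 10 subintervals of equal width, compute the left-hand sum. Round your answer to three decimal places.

Δs = (3 − 0.5)/10 = 0.25.
Left endpoints: 0.5, 0.75, 1, 1.25, 1.5, 1.75, 2, 2.25, 2.5, 2.75.
g(0.5) = 2/7, g(0.75) = 4/15, g(1) = 0.25, g(1.25) = 4/17, g(1.5) = 2/9, g(1.75) = 4/19, g(2) = 0.2, g(2.25) = 4/21, g(2.5) = 2/11, g(2.75) = 4/23.
Sum = Δs · [g(0.5) + g(0.75) + g(1) + ...].
Sum ≈ 0.554.

0.554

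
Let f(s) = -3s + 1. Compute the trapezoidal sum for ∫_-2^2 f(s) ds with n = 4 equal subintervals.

Δs = (2 − (-2))/4 = 1.
f(-2) = 7, f(-1) = 4, f(0) = 1, f(1) = -2, f(2) = -5.
T_4 = (Δs/2)·[f(s_0) + 2f(s_1) + 2f(s_2) + 2f(s_3) + f(s_4)].
Sum = 4.

4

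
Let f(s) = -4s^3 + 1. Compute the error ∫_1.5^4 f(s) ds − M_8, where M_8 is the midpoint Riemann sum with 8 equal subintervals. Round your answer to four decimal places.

Exact integral: ∫_1.5^4 f(s) ds = -248.4375.
M_8 ≈ -247.766113.
Error ≈ -248.4375 − (-247.766113) ≈ -0.6714.

-0.6714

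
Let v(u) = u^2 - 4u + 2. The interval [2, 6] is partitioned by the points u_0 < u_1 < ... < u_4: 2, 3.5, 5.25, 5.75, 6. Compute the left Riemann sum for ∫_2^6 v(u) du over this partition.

4.734375

Subinterval widths: 1.5, 1.75, 0.5, 0.25.
Left endpoints: 2, 3.5, 5.25, 5.75.
v(2) = -2, v(3.5) = 0.25, v(5.25) = 8.5625, v(5.75) = 12.0625.
Sum = Σ Δu_i · v(u_i).
Sum = 4.734375.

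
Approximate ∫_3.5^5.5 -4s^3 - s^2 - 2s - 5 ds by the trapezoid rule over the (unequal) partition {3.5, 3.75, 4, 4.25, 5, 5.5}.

-839.84375

Subinterval widths: 0.25, 0.25, 0.25, 0.75, 0.5.
f(3.5) = -195.75, f(3.75) = -237.5, f(4) = -285, f(4.25) = -338.625, f(5) = -540, f(5.5) = -711.75.
On each subinterval the trapezoid contributes (Δs_i/2)·[f(s_{i-1}) + f(s_i)].
Sum = -839.84375.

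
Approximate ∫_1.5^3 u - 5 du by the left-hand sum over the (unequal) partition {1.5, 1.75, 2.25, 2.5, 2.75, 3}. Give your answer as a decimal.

Subinterval widths: 0.25, 0.5, 0.25, 0.25, 0.25.
Left endpoints: 1.5, 1.75, 2.25, 2.5, 2.75.
f(1.5) = -3.5, f(1.75) = -3.25, f(2.25) = -2.75, f(2.5) = -2.5, f(2.75) = -2.25.
Sum = Σ Δu_i · f(u_i).
Sum = -4.375.

-4.375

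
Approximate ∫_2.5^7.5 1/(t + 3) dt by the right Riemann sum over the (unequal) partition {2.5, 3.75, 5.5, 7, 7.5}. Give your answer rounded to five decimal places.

0.58869

Subinterval widths: 1.25, 1.75, 1.5, 0.5.
Right endpoints: 3.75, 5.5, 7, 7.5.
f(3.75) = 4/27, f(5.5) = 2/17, f(7) = 0.1, f(7.5) = 2/21.
Sum = Σ Δt_i · f(t_i).
Sum ≈ 0.58869.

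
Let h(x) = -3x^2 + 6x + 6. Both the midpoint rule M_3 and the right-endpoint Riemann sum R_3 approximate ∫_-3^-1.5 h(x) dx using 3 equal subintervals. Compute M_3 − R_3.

-7.03125

M_3 = -34.78125.
R_3 = -27.75.
M_3 − R_3 = -7.03125.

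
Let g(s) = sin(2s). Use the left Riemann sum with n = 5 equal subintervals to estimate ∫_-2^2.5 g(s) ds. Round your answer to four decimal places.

Δs = (2.5 − (-2))/5 = 0.9.
Left endpoints: -2, -1.1, -0.2, 0.7, 1.6.
g(-2) ≈ 0.7568, g(-1.1) ≈ -0.8085, g(-0.2) ≈ -0.3894, g(0.7) ≈ 0.9854, g(1.6) ≈ -0.0584.
Sum = Δs · [g(-2) + g(-1.1) + g(-0.2) + g(0.7) + g(1.6)].
Sum ≈ 0.4374.

0.4374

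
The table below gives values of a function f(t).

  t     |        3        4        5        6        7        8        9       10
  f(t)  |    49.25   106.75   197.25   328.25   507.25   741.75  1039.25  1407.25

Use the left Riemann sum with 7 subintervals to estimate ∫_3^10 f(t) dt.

2969.75

Δt = 1.
Sum = 1·[49.25 + 106.75 + 197.25 + 328.25 + 507.25 + 741.75 + 1039.25] = 2969.75.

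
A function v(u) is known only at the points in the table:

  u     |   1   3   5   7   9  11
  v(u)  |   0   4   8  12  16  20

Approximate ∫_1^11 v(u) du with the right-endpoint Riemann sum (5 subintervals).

Δu = 2.
Sum = 2·[4 + 8 + 12 + 16 + 20] = 120.

120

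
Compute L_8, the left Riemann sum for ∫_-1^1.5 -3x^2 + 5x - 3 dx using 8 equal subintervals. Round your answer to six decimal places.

-10.239258

Δx = (1.5 − (-1))/8 = 0.3125.
Left endpoints: -1, -0.6875, -0.375, -0.0625, 0.25, 0.5625, 0.875, 1.1875.
f(-1) = -11, f(-0.6875) = -7.85546875, f(-0.375) = -5.296875, f(-0.0625) = -3.32421875, f(0.25) = -1.9375, f(0.5625) = -1.13671875, f(0.875) = -0.921875, f(1.1875) = -1.29296875.
Sum = Δx · [f(-1) + f(-0.6875) + f(-0.375) + ...].
Sum ≈ -10.239258.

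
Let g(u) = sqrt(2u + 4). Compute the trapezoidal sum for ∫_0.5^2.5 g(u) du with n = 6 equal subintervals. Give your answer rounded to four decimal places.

5.2722

Δu = (2.5 − 0.5)/6 = 1/3.
g(0.5) ≈ 2.2361, g(5/6) ≈ 2.3805, g(7/6) ≈ 2.5166, g(1.5) ≈ 2.6458, g(11/6) ≈ 2.7689, g(13/6) ≈ 2.8868, g(2.5) ≈ 3.0000.
T_6 = (Δu/2)·[g(u_0) + 2g(u_1) + ... + 2g(u_{5}) + g(u_6)].
Sum ≈ 5.2722.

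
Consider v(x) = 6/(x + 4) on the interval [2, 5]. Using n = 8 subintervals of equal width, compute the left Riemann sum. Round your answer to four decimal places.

Δx = (5 − 2)/8 = 0.375.
Left endpoints: 2, 2.375, 2.75, 3.125, 3.5, 3.875, 4.25, 4.625.
v(2) = 1, v(2.375) = 16/17, v(2.75) = 8/9, v(3.125) = 16/19, v(3.5) = 0.8, v(3.875) = 16/21, v(4.25) = 8/11, v(4.625) = 16/23.
Sum = Δx · [v(2) + v(2.375) + v(2.75) + ...].
Sum ≈ 2.4964.

2.4964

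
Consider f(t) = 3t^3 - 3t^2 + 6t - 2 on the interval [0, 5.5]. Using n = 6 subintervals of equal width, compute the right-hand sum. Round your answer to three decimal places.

Δt = (5.5 − 0)/6 = 11/12.
Right endpoints: 11/12, 11/6, 2.75, 11/3, 55/12, 5.5.
f(11/12) = 1895/576, f(11/6) = 1253/72, f(2.75) = 54.203125, f(11/3) = 1148/9, f(55/12) = 144763/576, f(5.5) = 439.375.
Sum = Δt · [f(11/12) + f(11/6) + f(2.75) + ...].
Sum ≈ 818.722.

818.722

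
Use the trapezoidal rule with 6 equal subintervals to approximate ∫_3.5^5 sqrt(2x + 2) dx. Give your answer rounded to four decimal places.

Δx = (5 − 3.5)/6 = 0.25.
f(3.5) ≈ 3.0000, f(3.75) ≈ 3.0822, f(4) ≈ 3.1623, f(4.25) ≈ 3.2404, f(4.5) ≈ 3.3166, f(4.75) ≈ 3.3912, f(5) ≈ 3.4641.
T_6 = (Δx/2)·[f(x_0) + 2f(x_1) + ... + 2f(x_{5}) + f(x_6)].
Sum ≈ 4.8562.

4.8562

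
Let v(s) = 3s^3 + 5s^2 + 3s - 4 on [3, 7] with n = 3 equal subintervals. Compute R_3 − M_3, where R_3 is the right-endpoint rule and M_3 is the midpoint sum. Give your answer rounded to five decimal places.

R_3 ≈ 3143.2592593.
M_3 ≈ 2281.0370370.
R_3 − M_3 ≈ 862.22222.

862.22222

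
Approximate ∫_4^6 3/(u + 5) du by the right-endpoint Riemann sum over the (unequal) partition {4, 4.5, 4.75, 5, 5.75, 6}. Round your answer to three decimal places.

Subinterval widths: 0.5, 0.25, 0.25, 0.75, 0.25.
Right endpoints: 4.5, 4.75, 5, 5.75, 6.
f(4.5) = 6/19, f(4.75) = 4/13, f(5) = 0.3, f(5.75) = 12/43, f(6) = 3/11.
Sum = Σ Δu_i · f(u_i).
Sum ≈ 0.587.

0.587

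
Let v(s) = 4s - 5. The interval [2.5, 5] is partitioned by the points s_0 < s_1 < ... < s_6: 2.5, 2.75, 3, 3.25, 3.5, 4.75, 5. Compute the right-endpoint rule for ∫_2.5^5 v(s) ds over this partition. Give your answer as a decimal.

Subinterval widths: 0.25, 0.25, 0.25, 0.25, 1.25, 0.25.
Right endpoints: 2.75, 3, 3.25, 3.5, 4.75, 5.
v(2.75) = 6, v(3) = 7, v(3.25) = 8, v(3.5) = 9, v(4.75) = 14, v(5) = 15.
Sum = Σ Δs_i · v(s_i).
Sum = 28.75.

28.75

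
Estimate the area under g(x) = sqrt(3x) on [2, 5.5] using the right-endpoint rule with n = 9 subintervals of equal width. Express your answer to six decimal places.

11.938571

Δx = (5.5 − 2)/9 = 7/18.
Right endpoints: 43/18, 25/9, 19/6, 32/9, 71/18, 13/3, 85/18, 46/9, 5.5.
g(43/18) ≈ 2.677063, g(25/9) ≈ 2.886751, g(19/6) ≈ 3.082207, g(32/9) ≈ 3.265986, g(71/18) ≈ 3.439961, g(13/3) ≈ 3.605551, g(85/18) ≈ 3.763863, g(46/9) ≈ 3.915780, g(5.5) ≈ 4.062019.
Sum = Δx · [g(43/18) + g(25/9) + g(19/6) + ...].
Sum ≈ 11.938571.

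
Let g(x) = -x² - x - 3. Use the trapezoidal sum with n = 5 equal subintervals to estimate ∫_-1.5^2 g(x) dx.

-15.4525

Δx = (2 − (-1.5))/5 = 0.7.
g(-1.5) = -3.75, g(-0.8) = -2.84, g(-0.1) = -2.91, g(0.6) = -3.96, g(1.3) = -5.99, g(2) = -9.
T_5 = (Δx/2)·[g(x_0) + 2g(x_1) + ... + 2g(x_{4}) + g(x_5)].
Sum = -15.4525.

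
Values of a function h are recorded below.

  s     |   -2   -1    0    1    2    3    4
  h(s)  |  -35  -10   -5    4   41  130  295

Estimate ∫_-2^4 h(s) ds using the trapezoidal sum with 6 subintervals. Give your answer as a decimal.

290

Δs = 1.
T_6 = (1/2)·[(-35) + 2·(-10) + 2·(-5) + 2·4 + 2·41 + 2·130 + 295] = 290.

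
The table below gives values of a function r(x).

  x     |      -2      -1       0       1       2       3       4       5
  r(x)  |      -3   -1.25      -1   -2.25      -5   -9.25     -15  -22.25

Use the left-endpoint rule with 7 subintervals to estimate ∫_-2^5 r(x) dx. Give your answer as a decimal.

Δx = 1.
Sum = 1·[(-3) + (-1.25) + (-1) + (-2.25) + (-5) + (-9.25) + (-15)] = -36.75.

-36.75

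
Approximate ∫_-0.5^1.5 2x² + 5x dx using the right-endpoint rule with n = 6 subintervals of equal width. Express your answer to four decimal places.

9.7407

Δx = (1.5 − (-0.5))/6 = 1/3.
Right endpoints: -1/6, 1/6, 0.5, 5/6, 7/6, 1.5.
f(-1/6) = -7/9, f(1/6) = 8/9, f(0.5) = 3, f(5/6) = 50/9, f(7/6) = 77/9, f(1.5) = 12.
Sum = Δx · [f(-1/6) + f(1/6) + f(0.5) + ...].
Sum ≈ 9.7407.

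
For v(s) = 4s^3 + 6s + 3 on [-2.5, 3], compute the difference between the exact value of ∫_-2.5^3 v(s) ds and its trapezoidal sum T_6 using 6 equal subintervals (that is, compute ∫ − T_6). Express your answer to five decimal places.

-2.31076

Exact integral: ∫_-2.5^3 v(s) ds = 66.6875.
T_6 ≈ 68.9982639.
Error ≈ 66.6875 − 68.9982639 ≈ -2.31076.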